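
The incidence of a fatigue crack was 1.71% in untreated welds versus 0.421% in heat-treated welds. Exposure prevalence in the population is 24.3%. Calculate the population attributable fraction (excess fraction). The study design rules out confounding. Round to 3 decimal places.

PAF ≈ 0.427

p₁ = 0.0171, p₀ = 0.00421.
Overall risk P(Y=1) = π·p₁ + (1−π)·p₀ = 0.243×0.0171 + 0.757×0.00421 = 0.0073423.
Under exogeneity, PAF = [P(Y=1) − p₀] / P(Y=1).
PAF = (0.0073423 − 0.00421) / 0.0073423 ≈ 0.4266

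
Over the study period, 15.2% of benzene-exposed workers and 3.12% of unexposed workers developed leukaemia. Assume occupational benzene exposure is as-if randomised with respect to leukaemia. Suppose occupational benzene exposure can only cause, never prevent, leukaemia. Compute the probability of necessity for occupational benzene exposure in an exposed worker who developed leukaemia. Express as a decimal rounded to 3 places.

p₁ = 0.152, p₀ = 0.0312.
Under exogeneity and monotonicity, PN = (p₁ − p₀) / p₁.
PN = (0.152 − 0.0312) / 0.152 = 0.1208 / 0.152 ≈ 0.7947

PN ≈ 0.795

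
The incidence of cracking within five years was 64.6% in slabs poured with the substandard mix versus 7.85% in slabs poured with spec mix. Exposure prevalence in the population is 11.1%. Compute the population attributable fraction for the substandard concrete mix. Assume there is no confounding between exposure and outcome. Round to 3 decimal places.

PAF ≈ 0.445

p₁ = 0.646, p₀ = 0.0785.
Overall risk P(Y=1) = π·p₁ + (1−π)·p₀ = 0.111×0.646 + 0.889×0.0785 = 0.14149.
Under exogeneity, PAF = [P(Y=1) − p₀] / P(Y=1).
PAF = (0.14149 − 0.0785) / 0.14149 ≈ 0.4452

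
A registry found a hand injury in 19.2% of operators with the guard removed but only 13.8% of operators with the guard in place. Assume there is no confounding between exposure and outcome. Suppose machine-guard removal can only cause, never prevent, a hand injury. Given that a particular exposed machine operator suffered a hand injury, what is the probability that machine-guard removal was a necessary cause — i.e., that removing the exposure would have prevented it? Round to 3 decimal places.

PN ≈ 0.281

p₁ = 0.192, p₀ = 0.138.
Under exogeneity and monotonicity, PN = (p₁ − p₀) / p₁.
PN = (0.192 − 0.138) / 0.192 = 0.054 / 0.192 ≈ 0.2812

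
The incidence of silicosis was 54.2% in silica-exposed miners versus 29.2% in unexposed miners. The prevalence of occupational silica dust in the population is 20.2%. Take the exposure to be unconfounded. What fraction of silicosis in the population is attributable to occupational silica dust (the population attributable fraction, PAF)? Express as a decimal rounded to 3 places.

p₁ = 0.542, p₀ = 0.292.
Overall risk P(Y=1) = π·p₁ + (1−π)·p₀ = 0.202×0.542 + 0.798×0.292 = 0.3425.
Under exogeneity, PAF = [P(Y=1) − p₀] / P(Y=1).
PAF = (0.3425 − 0.292) / 0.3425 ≈ 0.1474

PAF ≈ 0.147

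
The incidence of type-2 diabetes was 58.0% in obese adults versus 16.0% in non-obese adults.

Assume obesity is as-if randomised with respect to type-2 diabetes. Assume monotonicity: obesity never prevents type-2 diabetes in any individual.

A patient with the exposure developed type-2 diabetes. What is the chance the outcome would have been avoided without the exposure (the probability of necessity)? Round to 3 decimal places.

p₁ = 0.58, p₀ = 0.16.
Under exogeneity and monotonicity, PN = (p₁ − p₀) / p₁.
PN = (0.58 − 0.16) / 0.58 = 0.42 / 0.58 ≈ 0.7241

PN ≈ 0.724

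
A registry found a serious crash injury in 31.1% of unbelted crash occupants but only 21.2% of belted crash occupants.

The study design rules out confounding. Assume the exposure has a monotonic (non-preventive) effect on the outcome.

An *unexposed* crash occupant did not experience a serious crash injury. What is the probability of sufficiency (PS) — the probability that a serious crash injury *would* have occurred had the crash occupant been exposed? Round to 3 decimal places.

p₁ = 0.311, p₀ = 0.212.
Under exogeneity and monotonicity, PS = (p₁ − p₀) / (1 − p₀).
PS = (0.311 − 0.212) / (1 − 0.212) = 0.099 / 0.788 ≈ 0.1256

PS ≈ 0.126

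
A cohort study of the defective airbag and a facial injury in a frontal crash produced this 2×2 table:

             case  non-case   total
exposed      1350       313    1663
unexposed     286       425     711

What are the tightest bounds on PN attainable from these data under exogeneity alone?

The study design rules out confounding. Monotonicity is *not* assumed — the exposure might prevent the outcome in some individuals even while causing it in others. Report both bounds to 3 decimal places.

p₁ = P(outcome | exposed) = 1350/1663 = 0.81179
p₀ = P(outcome | unexposed) = 286/711 = 0.40225
Under exogeneity alone the bounds on PN are max{0,(p₁−p₀)/p₁} ≤ PN ≤ min{1,(1−p₀)/p₁}.
  lower = (p₁ − p₀)/p₁ = 0.40954 / 0.81179 ≈ 0.5045
  upper = min{1, (1 − p₀)/p₁} = 0.59775 / 0.81179 ≈ 0.7363

0.504 ≤ PN ≤ 0.736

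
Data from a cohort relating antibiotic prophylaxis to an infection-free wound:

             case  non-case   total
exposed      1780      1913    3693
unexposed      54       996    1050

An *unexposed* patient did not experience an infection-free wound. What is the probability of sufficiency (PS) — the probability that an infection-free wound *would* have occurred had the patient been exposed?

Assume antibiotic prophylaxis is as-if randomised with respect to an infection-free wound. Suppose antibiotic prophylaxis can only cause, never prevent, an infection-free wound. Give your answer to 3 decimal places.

PS ≈ 0.454

p₁ = P(outcome | exposed) = 1780/3693 = 0.48199
p₀ = P(outcome | unexposed) = 54/1050 = 0.051429
Under exogeneity and monotonicity, PS = (p₁ − p₀) / (1 − p₀).
PS = (0.48199 − 0.051429) / (1 − 0.051429) = 0.43056 / 0.94857 ≈ 0.4539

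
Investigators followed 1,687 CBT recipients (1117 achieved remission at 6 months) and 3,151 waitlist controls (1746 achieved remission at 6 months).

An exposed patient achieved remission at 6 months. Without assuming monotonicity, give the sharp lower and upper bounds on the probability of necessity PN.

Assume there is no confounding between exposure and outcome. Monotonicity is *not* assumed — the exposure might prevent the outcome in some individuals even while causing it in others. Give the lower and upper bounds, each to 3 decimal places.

0.163 ≤ PN ≤ 0.673

p₁ = P(outcome | exposed) = 1117/1687 = 0.66212
p₀ = P(outcome | unexposed) = 1746/3151 = 0.55411
Under exogeneity alone the bounds on PN are max{0,(p₁−p₀)/p₁} ≤ PN ≤ min{1,(1−p₀)/p₁}.
  lower = (p₁ − p₀)/p₁ = 0.10801 / 0.66212 ≈ 0.1631
  upper = min{1, (1 − p₀)/p₁} = 0.44589 / 0.66212 ≈ 0.6734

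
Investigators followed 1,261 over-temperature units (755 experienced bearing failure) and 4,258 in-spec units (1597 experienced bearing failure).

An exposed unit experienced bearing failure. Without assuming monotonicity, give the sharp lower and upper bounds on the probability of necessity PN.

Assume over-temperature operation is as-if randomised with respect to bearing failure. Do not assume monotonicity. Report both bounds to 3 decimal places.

0.374 ≤ PN ≤ 1.000

p₁ = P(outcome | exposed) = 755/1261 = 0.59873
p₀ = P(outcome | unexposed) = 1597/4258 = 0.37506
Under exogeneity alone the bounds on PN are max{0,(p₁−p₀)/p₁} ≤ PN ≤ min{1,(1−p₀)/p₁}.
  lower = (p₁ − p₀)/p₁ = 0.22367 / 0.59873 ≈ 0.3736
  upper = min{1, (1 − p₀)/p₁} = 0.62494 / 0.59873 ≈ 1.0438 → capped at 1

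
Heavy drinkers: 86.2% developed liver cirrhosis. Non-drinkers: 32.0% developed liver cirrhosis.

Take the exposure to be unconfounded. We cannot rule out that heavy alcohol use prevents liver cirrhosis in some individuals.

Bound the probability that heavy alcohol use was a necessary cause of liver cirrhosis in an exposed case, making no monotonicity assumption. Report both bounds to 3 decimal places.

0.629 ≤ PN ≤ 0.789

p₁ = 0.862, p₀ = 0.32.
Under exogeneity alone the bounds on PN are max{0,(p₁−p₀)/p₁} ≤ PN ≤ min{1,(1−p₀)/p₁}.
  lower = (p₁ − p₀)/p₁ = 0.542 / 0.862 ≈ 0.6288
  upper = min{1, (1 − p₀)/p₁} = 0.68 / 0.862 ≈ 0.7889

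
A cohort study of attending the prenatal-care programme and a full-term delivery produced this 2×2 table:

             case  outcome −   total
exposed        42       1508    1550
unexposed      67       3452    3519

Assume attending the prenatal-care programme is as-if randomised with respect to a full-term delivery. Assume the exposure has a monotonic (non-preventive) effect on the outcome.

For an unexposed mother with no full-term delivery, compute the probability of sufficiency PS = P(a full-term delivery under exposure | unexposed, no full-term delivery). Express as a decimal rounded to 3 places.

PS ≈ 0.008

p₁ = P(outcome | exposed) = 42/1550 = 0.027097
p₀ = P(outcome | unexposed) = 67/3519 = 0.019039
Under exogeneity and monotonicity, PS = (p₁ − p₀) / (1 − p₀).
PS = (0.027097 − 0.019039) / (1 − 0.019039) = 0.0080573 / 0.98096 ≈ 0.0082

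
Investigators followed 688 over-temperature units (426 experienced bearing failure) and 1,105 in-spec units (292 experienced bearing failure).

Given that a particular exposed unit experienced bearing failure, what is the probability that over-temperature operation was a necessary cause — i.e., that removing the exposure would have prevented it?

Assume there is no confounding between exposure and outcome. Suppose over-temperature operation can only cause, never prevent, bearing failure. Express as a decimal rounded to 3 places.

p₁ = P(outcome | exposed) = 426/688 = 0.61919
p₀ = P(outcome | unexposed) = 292/1105 = 0.26425
Under exogeneity and monotonicity, PN = (p₁ − p₀) / p₁.
PN = (0.61919 − 0.26425) / 0.61919 = 0.35493 / 0.61919 ≈ 0.5732

PN ≈ 0.573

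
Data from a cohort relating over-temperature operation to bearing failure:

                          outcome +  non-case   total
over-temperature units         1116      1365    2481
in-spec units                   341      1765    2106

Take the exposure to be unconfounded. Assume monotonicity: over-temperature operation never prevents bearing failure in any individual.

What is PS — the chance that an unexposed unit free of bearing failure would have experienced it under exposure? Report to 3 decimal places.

PS ≈ 0.344

p₁ = P(outcome | exposed) = 1116/2481 = 0.44982
p₀ = P(outcome | unexposed) = 341/2106 = 0.16192
Under exogeneity and monotonicity, PS = (p₁ − p₀) / (1 − p₀).
PS = (0.44982 − 0.16192) / (1 − 0.16192) = 0.2879 / 0.83808 ≈ 0.3435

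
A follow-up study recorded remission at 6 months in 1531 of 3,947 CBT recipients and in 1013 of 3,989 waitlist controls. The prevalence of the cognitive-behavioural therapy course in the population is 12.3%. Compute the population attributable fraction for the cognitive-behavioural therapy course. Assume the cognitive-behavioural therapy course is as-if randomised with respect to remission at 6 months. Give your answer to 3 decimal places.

p₁ = P(outcome | exposed) = 1531/3947 = 0.38789
p₀ = P(outcome | unexposed) = 1013/3989 = 0.25395
Overall risk P(Y=1) = π·p₁ + (1−π)·p₀ = 0.123×0.38789 + 0.877×0.25395 = 0.27042.
Under exogeneity, PAF = [P(Y=1) − p₀] / P(Y=1).
PAF = (0.27042 − 0.25395) / 0.27042 ≈ 0.0609

PAF ≈ 0.061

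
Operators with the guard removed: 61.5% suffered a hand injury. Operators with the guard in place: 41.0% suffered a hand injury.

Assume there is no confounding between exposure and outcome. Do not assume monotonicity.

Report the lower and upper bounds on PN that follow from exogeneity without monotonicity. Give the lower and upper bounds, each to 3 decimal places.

0.333 ≤ PN ≤ 0.959

p₁ = 0.615, p₀ = 0.41.
Under exogeneity alone the bounds on PN are max{0,(p₁−p₀)/p₁} ≤ PN ≤ min{1,(1−p₀)/p₁}.
  lower = (p₁ − p₀)/p₁ = 0.205 / 0.615 ≈ 0.3333
  upper = min{1, (1 − p₀)/p₁} = 0.59 / 0.615 ≈ 0.9593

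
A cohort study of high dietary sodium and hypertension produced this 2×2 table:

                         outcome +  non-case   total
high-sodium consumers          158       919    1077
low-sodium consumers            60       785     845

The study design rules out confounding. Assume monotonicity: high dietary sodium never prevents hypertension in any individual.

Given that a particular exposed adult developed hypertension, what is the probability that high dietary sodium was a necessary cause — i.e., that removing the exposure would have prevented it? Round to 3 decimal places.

PN ≈ 0.516

p₁ = P(outcome | exposed) = 158/1077 = 0.1467
p₀ = P(outcome | unexposed) = 60/845 = 0.071006
Under exogeneity and monotonicity, PN = (p₁ − p₀) / p₁.
PN = (0.1467 − 0.071006) / 0.1467 = 0.075698 / 0.1467 ≈ 0.5160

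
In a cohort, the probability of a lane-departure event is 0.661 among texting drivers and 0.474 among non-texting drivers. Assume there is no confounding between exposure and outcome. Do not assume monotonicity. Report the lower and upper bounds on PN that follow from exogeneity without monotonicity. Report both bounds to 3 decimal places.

Let p₁ = 0.661, p₀ = 0.474.
Under exogeneity alone the bounds on PN are max{0,(p₁−p₀)/p₁} ≤ PN ≤ min{1,(1−p₀)/p₁}.
  lower = (p₁ − p₀)/p₁ = 0.187 / 0.661 ≈ 0.2829
  upper = min{1, (1 − p₀)/p₁} = 0.526 / 0.661 ≈ 0.7958

0.283 ≤ PN ≤ 0.796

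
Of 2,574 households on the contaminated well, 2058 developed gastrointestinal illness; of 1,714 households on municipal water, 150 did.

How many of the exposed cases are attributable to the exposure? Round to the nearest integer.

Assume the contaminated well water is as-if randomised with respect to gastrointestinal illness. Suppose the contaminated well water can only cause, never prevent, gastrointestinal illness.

p₁ = P(outcome | exposed) = 2058/2574 = 0.79953
p₀ = P(outcome | unexposed) = 150/1714 = 0.087515
PN = (p₁ − p₀)/p₁ = (0.79953 − 0.087515) / 0.79953 ≈ 0.89054.
Attributable cases ≈ PN × (exposed cases) = 0.89054 × 2058 ≈ 1832.74.

about 1833 cases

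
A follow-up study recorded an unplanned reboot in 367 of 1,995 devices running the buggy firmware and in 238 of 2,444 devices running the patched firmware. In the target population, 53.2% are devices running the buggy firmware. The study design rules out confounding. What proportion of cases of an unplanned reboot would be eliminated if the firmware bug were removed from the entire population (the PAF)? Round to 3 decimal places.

p₁ = P(outcome | exposed) = 367/1995 = 0.18396
p₀ = P(outcome | unexposed) = 238/2444 = 0.097381
Overall risk P(Y=1) = π·p₁ + (1−π)·p₀ = 0.532×0.18396 + 0.468×0.097381 = 0.14344.
Under exogeneity, PAF = [P(Y=1) − p₀] / P(Y=1).
PAF = (0.14344 − 0.097381) / 0.14344 ≈ 0.3211

PAF ≈ 0.321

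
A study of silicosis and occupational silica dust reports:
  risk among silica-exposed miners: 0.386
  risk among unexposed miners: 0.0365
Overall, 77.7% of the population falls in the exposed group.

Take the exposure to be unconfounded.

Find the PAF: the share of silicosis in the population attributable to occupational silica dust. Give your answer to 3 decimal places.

PAF ≈ 0.882

Let p₁ = 0.386, p₀ = 0.0365.
Overall risk P(Y=1) = π·p₁ + (1−π)·p₀ = 0.777×0.386 + 0.223×0.0365 = 0.30806.
Under exogeneity, PAF = [P(Y=1) − p₀] / P(Y=1).
PAF = (0.30806 − 0.0365) / 0.30806 ≈ 0.8815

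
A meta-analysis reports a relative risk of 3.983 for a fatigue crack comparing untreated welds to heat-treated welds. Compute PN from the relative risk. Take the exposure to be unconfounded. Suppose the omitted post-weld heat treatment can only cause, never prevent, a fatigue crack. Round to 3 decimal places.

Under exogeneity and monotonicity, PN = (RR − 1) / RR = 1 − 1/RR.
PN = (3.983 − 1) / 3.983 = 2.983 / 3.983 ≈ 0.7489

PN ≈ 0.749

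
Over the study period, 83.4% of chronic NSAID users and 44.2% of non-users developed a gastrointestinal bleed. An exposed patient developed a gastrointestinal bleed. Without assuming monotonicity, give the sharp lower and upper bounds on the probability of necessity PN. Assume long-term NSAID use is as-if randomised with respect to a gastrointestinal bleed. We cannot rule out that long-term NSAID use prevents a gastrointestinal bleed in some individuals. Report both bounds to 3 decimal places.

0.470 ≤ PN ≤ 0.669

p₁ = 0.834, p₀ = 0.442.
Under exogeneity alone the bounds on PN are max{0,(p₁−p₀)/p₁} ≤ PN ≤ min{1,(1−p₀)/p₁}.
  lower = (p₁ − p₀)/p₁ = 0.392 / 0.834 ≈ 0.4700
  upper = min{1, (1 − p₀)/p₁} = 0.558 / 0.834 ≈ 0.6691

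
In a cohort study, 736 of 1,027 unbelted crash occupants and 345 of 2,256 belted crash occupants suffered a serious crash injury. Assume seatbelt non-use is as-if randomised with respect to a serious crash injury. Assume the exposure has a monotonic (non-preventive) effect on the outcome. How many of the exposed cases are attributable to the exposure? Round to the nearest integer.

p₁ = P(outcome | exposed) = 736/1027 = 0.71665
p₀ = P(outcome | unexposed) = 345/2256 = 0.15293
PN = (p₁ − p₀)/p₁ = (0.71665 − 0.15293) / 0.71665 ≈ 0.78661.
Attributable cases ≈ PN × (exposed cases) = 0.78661 × 736 ≈ 578.95.

about 579 cases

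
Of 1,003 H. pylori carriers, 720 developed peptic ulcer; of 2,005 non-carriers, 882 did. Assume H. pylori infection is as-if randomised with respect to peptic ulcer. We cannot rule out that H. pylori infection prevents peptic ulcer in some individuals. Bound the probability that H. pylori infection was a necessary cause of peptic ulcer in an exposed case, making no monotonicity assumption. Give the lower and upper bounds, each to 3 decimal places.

0.387 ≤ PN ≤ 0.780

p₁ = P(outcome | exposed) = 720/1003 = 0.71785
p₀ = P(outcome | unexposed) = 882/2005 = 0.4399
Under exogeneity alone the bounds on PN are max{0,(p₁−p₀)/p₁} ≤ PN ≤ min{1,(1−p₀)/p₁}.
  lower = (p₁ − p₀)/p₁ = 0.27795 / 0.71785 ≈ 0.3872
  upper = min{1, (1 − p₀)/p₁} = 0.5601 / 0.71785 ≈ 0.7803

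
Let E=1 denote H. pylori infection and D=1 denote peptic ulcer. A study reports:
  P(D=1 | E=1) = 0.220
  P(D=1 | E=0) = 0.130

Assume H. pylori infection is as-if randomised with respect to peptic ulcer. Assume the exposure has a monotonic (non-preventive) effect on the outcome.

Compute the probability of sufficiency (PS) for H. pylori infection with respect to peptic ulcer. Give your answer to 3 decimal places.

PS ≈ 0.103

Let p₁ = 0.22, p₀ = 0.13.
Under exogeneity and monotonicity, PS = (p₁ − p₀) / (1 − p₀).
PS = (0.22 − 0.13) / (1 − 0.13) = 0.09 / 0.87 ≈ 0.1034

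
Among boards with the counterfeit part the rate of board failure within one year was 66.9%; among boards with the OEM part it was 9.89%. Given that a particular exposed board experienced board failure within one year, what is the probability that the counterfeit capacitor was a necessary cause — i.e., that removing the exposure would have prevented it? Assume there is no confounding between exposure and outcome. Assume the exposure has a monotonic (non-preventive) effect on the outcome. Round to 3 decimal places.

p₁ = 0.669, p₀ = 0.0989.
Under exogeneity and monotonicity, PN = (p₁ − p₀) / p₁.
PN = (0.669 − 0.0989) / 0.669 = 0.5701 / 0.669 ≈ 0.8522

PN ≈ 0.852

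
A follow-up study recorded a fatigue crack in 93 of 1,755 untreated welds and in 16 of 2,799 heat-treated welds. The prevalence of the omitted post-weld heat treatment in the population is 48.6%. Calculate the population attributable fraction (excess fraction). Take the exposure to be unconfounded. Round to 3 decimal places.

p₁ = P(outcome | exposed) = 93/1755 = 0.052991
p₀ = P(outcome | unexposed) = 16/2799 = 0.0057163
Overall risk P(Y=1) = π·p₁ + (1−π)·p₀ = 0.486×0.052991 + 0.514×0.0057163 = 0.028692.
Under exogeneity, PAF = [P(Y=1) − p₀] / P(Y=1).
PAF = (0.028692 − 0.0057163) / 0.028692 ≈ 0.8008

PAF ≈ 0.801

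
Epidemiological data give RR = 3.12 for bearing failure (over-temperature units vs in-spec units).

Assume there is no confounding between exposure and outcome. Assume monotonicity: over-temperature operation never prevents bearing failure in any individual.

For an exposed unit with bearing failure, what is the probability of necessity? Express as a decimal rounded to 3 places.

Under exogeneity and monotonicity, PN = (RR − 1) / RR = 1 − 1/RR.
PN = (3.12 − 1) / 3.12 = 2.12 / 3.12 ≈ 0.6795

PN ≈ 0.679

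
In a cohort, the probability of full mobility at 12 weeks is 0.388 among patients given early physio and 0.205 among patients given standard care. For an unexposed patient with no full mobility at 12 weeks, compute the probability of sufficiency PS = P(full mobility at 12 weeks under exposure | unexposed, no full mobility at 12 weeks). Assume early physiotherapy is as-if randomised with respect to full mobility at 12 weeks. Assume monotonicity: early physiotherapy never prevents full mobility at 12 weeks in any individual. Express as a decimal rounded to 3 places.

PS ≈ 0.230

Let p₁ = 0.388, p₀ = 0.205.
Under exogeneity and monotonicity, PS = (p₁ − p₀) / (1 − p₀).
PS = (0.388 − 0.205) / (1 − 0.205) = 0.183 / 0.795 ≈ 0.2302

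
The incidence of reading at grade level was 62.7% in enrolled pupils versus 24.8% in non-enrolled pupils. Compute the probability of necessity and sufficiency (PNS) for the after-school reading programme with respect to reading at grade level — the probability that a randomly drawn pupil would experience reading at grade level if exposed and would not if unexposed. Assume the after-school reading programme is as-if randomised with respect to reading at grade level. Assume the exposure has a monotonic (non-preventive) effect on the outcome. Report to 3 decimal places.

p₁ = 0.627, p₀ = 0.248.
Under exogeneity and monotonicity, PNS = p₁ − p₀.
PNS = 0.627 − 0.248 = 0.379

PNS ≈ 0.379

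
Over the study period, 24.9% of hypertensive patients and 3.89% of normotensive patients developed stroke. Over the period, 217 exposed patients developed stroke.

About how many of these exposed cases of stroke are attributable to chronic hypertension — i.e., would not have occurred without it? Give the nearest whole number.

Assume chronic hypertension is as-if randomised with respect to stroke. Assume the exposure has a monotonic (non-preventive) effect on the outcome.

about 183 cases

p₁ = 0.249, p₀ = 0.0389.
PN = (p₁ − p₀)/p₁ = (0.249 − 0.0389) / 0.249 ≈ 0.84378.
Attributable cases ≈ PN × (exposed cases) = 0.84378 × 217 ≈ 183.10.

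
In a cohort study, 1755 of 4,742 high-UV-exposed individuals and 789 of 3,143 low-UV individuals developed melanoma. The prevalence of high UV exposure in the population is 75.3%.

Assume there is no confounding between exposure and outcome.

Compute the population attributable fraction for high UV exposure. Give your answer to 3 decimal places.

PAF ≈ 0.263

p₁ = P(outcome | exposed) = 1755/4742 = 0.3701
p₀ = P(outcome | unexposed) = 789/3143 = 0.25103
Overall risk P(Y=1) = π·p₁ + (1−π)·p₀ = 0.753×0.3701 + 0.247×0.25103 = 0.34069.
Under exogeneity, PAF = [P(Y=1) − p₀] / P(Y=1).
PAF = (0.34069 − 0.25103) / 0.34069 ≈ 0.2632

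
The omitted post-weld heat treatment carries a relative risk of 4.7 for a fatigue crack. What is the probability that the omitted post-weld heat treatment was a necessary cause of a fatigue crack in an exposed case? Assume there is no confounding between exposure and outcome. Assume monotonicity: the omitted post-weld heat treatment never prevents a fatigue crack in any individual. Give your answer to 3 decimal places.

Under exogeneity and monotonicity, PN = (RR − 1) / RR = 1 − 1/RR.
PN = (4.7 − 1) / 4.7 = 3.7 / 4.7 ≈ 0.7872

PN ≈ 0.787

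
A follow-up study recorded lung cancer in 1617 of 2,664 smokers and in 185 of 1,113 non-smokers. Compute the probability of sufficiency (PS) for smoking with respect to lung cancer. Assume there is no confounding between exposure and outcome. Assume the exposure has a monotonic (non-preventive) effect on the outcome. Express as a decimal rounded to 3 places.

PS ≈ 0.529

p₁ = P(outcome | exposed) = 1617/2664 = 0.60698
p₀ = P(outcome | unexposed) = 185/1113 = 0.16622
Under exogeneity and monotonicity, PS = (p₁ − p₀) / (1 − p₀).
PS = (0.60698 − 0.16622) / (1 − 0.16622) = 0.44076 / 0.83378 ≈ 0.5286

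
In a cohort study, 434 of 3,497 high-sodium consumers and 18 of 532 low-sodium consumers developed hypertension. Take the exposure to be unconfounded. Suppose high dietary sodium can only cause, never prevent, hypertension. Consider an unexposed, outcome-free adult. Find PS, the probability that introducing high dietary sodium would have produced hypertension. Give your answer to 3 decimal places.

PS ≈ 0.093

p₁ = P(outcome | exposed) = 434/3497 = 0.12411
p₀ = P(outcome | unexposed) = 18/532 = 0.033835
Under exogeneity and monotonicity, PS = (p₁ − p₀) / (1 − p₀).
PS = (0.12411 − 0.033835) / (1 − 0.033835) = 0.090272 / 0.96617 ≈ 0.0934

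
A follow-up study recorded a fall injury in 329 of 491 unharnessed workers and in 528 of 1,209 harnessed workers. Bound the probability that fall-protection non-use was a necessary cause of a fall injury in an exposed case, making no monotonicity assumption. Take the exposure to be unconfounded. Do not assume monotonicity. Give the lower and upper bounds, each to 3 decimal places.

p₁ = P(outcome | exposed) = 329/491 = 0.67006
p₀ = P(outcome | unexposed) = 528/1209 = 0.43672
Under exogeneity alone the bounds on PN are max{0,(p₁−p₀)/p₁} ≤ PN ≤ min{1,(1−p₀)/p₁}.
  lower = (p₁ − p₀)/p₁ = 0.23334 / 0.67006 ≈ 0.3482
  upper = min{1, (1 − p₀)/p₁} = 0.56328 / 0.67006 ≈ 0.8406

0.348 ≤ PN ≤ 0.841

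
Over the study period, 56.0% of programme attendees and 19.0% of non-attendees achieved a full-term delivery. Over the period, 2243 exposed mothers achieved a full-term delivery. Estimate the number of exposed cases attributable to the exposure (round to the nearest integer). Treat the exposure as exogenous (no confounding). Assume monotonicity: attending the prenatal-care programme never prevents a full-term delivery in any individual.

about 1482 cases

p₁ = 0.56, p₀ = 0.19.
PN = (p₁ − p₀)/p₁ = (0.56 − 0.19) / 0.56 ≈ 0.66071.
Attributable cases ≈ PN × (exposed cases) = 0.66071 × 2243 ≈ 1481.98.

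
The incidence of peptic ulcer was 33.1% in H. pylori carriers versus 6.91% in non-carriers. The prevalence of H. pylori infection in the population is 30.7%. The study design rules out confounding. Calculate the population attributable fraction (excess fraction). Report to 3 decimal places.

p₁ = 0.331, p₀ = 0.0691.
Overall risk P(Y=1) = π·p₁ + (1−π)·p₀ = 0.307×0.331 + 0.693×0.0691 = 0.1495.
Under exogeneity, PAF = [P(Y=1) − p₀] / P(Y=1).
PAF = (0.1495 − 0.0691) / 0.1495 ≈ 0.5378

PAF ≈ 0.538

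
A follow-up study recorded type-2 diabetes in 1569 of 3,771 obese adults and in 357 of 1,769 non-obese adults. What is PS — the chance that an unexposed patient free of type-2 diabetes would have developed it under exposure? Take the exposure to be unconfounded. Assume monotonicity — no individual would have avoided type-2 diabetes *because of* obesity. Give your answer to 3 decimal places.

p₁ = P(outcome | exposed) = 1569/3771 = 0.41607
p₀ = P(outcome | unexposed) = 357/1769 = 0.20181
Under exogeneity and monotonicity, PS = (p₁ − p₀) / (1 − p₀).
PS = (0.41607 − 0.20181) / (1 − 0.20181) = 0.21426 / 0.79819 ≈ 0.2684

PS ≈ 0.268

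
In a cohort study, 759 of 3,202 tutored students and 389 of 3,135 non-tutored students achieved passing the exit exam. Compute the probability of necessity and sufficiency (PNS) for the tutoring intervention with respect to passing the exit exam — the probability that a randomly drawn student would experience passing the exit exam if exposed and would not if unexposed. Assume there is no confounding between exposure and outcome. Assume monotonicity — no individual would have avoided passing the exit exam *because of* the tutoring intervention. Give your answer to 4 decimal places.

p₁ = P(outcome | exposed) = 759/3202 = 0.23704
p₀ = P(outcome | unexposed) = 389/3135 = 0.12408
Under exogeneity and monotonicity, PNS = p₁ − p₀.
PNS = 0.23704 − 0.12408 = 0.11296

PNS ≈ 0.1130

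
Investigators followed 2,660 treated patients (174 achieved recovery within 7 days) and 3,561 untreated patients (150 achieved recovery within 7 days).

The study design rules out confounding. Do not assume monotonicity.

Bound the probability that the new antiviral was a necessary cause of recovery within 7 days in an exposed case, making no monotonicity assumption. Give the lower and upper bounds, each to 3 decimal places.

0.356 ≤ PN ≤ 1.000

p₁ = P(outcome | exposed) = 174/2660 = 0.065414
p₀ = P(outcome | unexposed) = 150/3561 = 0.042123
Under exogeneity alone the bounds on PN are max{0,(p₁−p₀)/p₁} ≤ PN ≤ min{1,(1−p₀)/p₁}.
  lower = (p₁ − p₀)/p₁ = 0.023291 / 0.065414 ≈ 0.3561
  upper = min{1, (1 − p₀)/p₁} = 0.95788 / 0.065414 ≈ 14.6434 → capped at 1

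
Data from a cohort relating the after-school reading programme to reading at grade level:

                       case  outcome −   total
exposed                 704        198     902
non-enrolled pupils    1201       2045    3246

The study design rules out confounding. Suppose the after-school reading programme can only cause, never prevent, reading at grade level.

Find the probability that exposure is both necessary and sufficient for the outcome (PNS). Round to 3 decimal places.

PNS ≈ 0.410

p₁ = P(outcome | exposed) = 704/902 = 0.78049
p₀ = P(outcome | unexposed) = 1201/3246 = 0.36999
Under exogeneity and monotonicity, PNS = p₁ − p₀.
PNS = 0.78049 − 0.36999 = 0.41049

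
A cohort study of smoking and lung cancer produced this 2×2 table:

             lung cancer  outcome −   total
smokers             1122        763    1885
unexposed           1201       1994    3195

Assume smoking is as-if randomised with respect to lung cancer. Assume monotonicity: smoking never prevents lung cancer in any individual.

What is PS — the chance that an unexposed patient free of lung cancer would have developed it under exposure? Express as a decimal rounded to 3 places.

PS ≈ 0.351

p₁ = P(outcome | exposed) = 1122/1885 = 0.59523
p₀ = P(outcome | unexposed) = 1201/3195 = 0.3759
Under exogeneity and monotonicity, PS = (p₁ − p₀) / (1 − p₀).
PS = (0.59523 − 0.3759) / (1 − 0.3759) = 0.21933 / 0.6241 ≈ 0.3514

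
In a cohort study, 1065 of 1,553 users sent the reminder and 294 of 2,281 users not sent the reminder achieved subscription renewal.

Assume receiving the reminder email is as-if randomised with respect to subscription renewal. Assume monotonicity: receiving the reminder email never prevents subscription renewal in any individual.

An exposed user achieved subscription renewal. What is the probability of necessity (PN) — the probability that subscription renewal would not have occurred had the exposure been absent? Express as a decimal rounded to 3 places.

PN ≈ 0.812

p₁ = P(outcome | exposed) = 1065/1553 = 0.68577
p₀ = P(outcome | unexposed) = 294/2281 = 0.12889
Under exogeneity and monotonicity, PN = (p₁ − p₀) / p₁.
PN = (0.68577 − 0.12889) / 0.68577 = 0.55688 / 0.68577 ≈ 0.8120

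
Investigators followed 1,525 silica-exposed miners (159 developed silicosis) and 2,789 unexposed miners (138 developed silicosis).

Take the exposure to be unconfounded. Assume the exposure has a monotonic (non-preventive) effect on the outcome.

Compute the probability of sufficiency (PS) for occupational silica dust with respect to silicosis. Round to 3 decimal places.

PS ≈ 0.058

p₁ = P(outcome | exposed) = 159/1525 = 0.10426
p₀ = P(outcome | unexposed) = 138/2789 = 0.04948
Under exogeneity and monotonicity, PS = (p₁ − p₀) / (1 − p₀).
PS = (0.10426 − 0.04948) / (1 − 0.04948) = 0.054782 / 0.95052 ≈ 0.0576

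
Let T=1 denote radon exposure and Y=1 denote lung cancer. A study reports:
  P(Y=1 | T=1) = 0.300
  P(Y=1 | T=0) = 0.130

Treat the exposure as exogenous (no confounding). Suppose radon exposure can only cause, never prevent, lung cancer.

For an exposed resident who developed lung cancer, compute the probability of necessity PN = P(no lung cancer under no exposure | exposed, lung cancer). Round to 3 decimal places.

PN ≈ 0.567

Let p₁ = 0.3, p₀ = 0.13.
Under exogeneity and monotonicity, PN = (p₁ − p₀) / p₁.
PN = (0.3 − 0.13) / 0.3 = 0.17 / 0.3 ≈ 0.5667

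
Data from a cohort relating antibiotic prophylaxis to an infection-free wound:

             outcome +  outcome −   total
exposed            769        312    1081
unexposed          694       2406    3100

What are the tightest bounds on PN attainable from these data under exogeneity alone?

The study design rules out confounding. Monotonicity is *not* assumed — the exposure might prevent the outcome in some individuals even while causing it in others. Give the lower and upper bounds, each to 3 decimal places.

0.685 ≤ PN ≤ 1.000

p₁ = P(outcome | exposed) = 769/1081 = 0.71138
p₀ = P(outcome | unexposed) = 694/3100 = 0.22387
Under exogeneity alone the bounds on PN are max{0,(p₁−p₀)/p₁} ≤ PN ≤ min{1,(1−p₀)/p₁}.
  lower = (p₁ − p₀)/p₁ = 0.48751 / 0.71138 ≈ 0.6853
  upper = min{1, (1 − p₀)/p₁} = 0.77613 / 0.71138 ≈ 1.0910 → capped at 1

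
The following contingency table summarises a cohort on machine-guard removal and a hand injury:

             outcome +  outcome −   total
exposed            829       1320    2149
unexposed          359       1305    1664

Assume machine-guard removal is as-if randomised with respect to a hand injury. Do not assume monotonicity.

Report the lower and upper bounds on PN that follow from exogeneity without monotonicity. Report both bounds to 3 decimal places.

0.441 ≤ PN ≤ 1.000

p₁ = P(outcome | exposed) = 829/2149 = 0.38576
p₀ = P(outcome | unexposed) = 359/1664 = 0.21575
Under exogeneity alone the bounds on PN are max{0,(p₁−p₀)/p₁} ≤ PN ≤ min{1,(1−p₀)/p₁}.
  lower = (p₁ − p₀)/p₁ = 0.17002 / 0.38576 ≈ 0.4407
  upper = min{1, (1 − p₀)/p₁} = 0.78425 / 0.38576 ≈ 2.0330 → capped at 1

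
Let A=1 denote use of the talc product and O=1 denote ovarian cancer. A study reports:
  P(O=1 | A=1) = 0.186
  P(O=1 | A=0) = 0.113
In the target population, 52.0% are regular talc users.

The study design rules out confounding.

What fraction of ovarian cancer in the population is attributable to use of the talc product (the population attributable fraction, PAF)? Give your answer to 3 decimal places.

PAF ≈ 0.251

Let p₁ = 0.186, p₀ = 0.113.
Overall risk P(Y=1) = π·p₁ + (1−π)·p₀ = 0.52×0.186 + 0.48×0.113 = 0.15096.
Under exogeneity, PAF = [P(Y=1) − p₀] / P(Y=1).
PAF = (0.15096 − 0.113) / 0.15096 ≈ 0.2515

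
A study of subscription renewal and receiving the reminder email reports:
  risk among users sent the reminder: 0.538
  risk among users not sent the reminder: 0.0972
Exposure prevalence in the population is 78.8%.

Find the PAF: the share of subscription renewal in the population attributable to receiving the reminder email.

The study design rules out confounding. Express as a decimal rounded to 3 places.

PAF ≈ 0.781

Let p₁ = 0.538, p₀ = 0.0972.
Overall risk P(Y=1) = π·p₁ + (1−π)·p₀ = 0.788×0.538 + 0.212×0.0972 = 0.44455.
Under exogeneity, PAF = [P(Y=1) − p₀] / P(Y=1).
PAF = (0.44455 − 0.0972) / 0.44455 ≈ 0.7814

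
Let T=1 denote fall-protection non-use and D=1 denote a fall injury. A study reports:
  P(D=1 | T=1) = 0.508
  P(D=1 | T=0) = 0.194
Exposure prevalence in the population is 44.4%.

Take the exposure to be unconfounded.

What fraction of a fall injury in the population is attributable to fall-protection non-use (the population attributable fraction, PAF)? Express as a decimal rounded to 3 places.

PAF ≈ 0.418

Let p₁ = 0.508, p₀ = 0.194.
Overall risk P(Y=1) = π·p₁ + (1−π)·p₀ = 0.444×0.508 + 0.556×0.194 = 0.33342.
Under exogeneity, PAF = [P(Y=1) − p₀] / P(Y=1).
PAF = (0.33342 − 0.194) / 0.33342 ≈ 0.4181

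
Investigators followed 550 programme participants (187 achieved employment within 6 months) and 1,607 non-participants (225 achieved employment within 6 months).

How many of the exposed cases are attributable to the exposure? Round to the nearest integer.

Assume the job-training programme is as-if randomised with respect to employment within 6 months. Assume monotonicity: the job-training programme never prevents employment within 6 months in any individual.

about 110 cases

p₁ = P(outcome | exposed) = 187/550 = 0.34
p₀ = P(outcome | unexposed) = 225/1607 = 0.14001
PN = (p₁ − p₀)/p₁ = (0.34 − 0.14001) / 0.34 ≈ 0.58820.
Attributable cases ≈ PN × (exposed cases) = 0.58820 × 187 ≈ 109.99.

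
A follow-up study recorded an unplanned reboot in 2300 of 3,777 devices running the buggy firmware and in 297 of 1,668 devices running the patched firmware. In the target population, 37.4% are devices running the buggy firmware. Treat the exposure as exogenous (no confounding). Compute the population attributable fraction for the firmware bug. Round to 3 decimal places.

p₁ = P(outcome | exposed) = 2300/3777 = 0.60895
p₀ = P(outcome | unexposed) = 297/1668 = 0.17806
Overall risk P(Y=1) = π·p₁ + (1−π)·p₀ = 0.374×0.60895 + 0.626×0.17806 = 0.33921.
Under exogeneity, PAF = [P(Y=1) − p₀] / P(Y=1).
PAF = (0.33921 − 0.17806) / 0.33921 ≈ 0.4751

PAF ≈ 0.475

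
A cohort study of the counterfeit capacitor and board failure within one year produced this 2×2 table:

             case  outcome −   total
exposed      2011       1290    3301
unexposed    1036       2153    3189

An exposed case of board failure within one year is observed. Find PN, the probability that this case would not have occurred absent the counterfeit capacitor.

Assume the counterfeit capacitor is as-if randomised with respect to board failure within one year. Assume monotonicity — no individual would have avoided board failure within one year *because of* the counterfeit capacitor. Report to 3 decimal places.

p₁ = P(outcome | exposed) = 2011/3301 = 0.60921
p₀ = P(outcome | unexposed) = 1036/3189 = 0.32487
Under exogeneity and monotonicity, PN = (p₁ − p₀) / p₁.
PN = (0.60921 − 0.32487) / 0.60921 = 0.28434 / 0.60921 ≈ 0.4667

PN ≈ 0.467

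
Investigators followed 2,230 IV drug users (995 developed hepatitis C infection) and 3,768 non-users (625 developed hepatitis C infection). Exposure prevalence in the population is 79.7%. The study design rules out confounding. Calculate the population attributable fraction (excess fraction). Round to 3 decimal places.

p₁ = P(outcome | exposed) = 995/2230 = 0.44619
p₀ = P(outcome | unexposed) = 625/3768 = 0.16587
Overall risk P(Y=1) = π·p₁ + (1−π)·p₀ = 0.797×0.44619 + 0.203×0.16587 = 0.38928.
Under exogeneity, PAF = [P(Y=1) − p₀] / P(Y=1).
PAF = (0.38928 − 0.16587) / 0.38928 ≈ 0.5739

PAF ≈ 0.574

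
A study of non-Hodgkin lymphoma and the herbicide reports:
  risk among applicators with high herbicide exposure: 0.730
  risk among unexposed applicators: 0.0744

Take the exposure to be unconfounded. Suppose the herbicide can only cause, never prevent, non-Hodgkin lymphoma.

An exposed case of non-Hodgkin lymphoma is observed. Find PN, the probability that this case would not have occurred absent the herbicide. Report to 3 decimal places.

Let p₁ = 0.73, p₀ = 0.0744.
Under exogeneity and monotonicity, PN = (p₁ − p₀) / p₁.
PN = (0.73 − 0.0744) / 0.73 = 0.6556 / 0.73 ≈ 0.8981

PN ≈ 0.898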